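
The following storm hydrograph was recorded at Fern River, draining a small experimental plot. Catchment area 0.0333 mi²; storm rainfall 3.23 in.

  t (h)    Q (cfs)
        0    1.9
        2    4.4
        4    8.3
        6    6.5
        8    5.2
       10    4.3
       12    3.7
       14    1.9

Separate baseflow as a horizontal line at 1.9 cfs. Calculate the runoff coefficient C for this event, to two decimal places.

C ≈ 0.61

ΣQ_DR = 21.00 cfs; V = ΣQ_DR·Δt = 1.512 × 10^5 ft³.
Runoff depth d = V / A = 1.954 in.
C = d / P = 1.954 / 3.23 = 0.61.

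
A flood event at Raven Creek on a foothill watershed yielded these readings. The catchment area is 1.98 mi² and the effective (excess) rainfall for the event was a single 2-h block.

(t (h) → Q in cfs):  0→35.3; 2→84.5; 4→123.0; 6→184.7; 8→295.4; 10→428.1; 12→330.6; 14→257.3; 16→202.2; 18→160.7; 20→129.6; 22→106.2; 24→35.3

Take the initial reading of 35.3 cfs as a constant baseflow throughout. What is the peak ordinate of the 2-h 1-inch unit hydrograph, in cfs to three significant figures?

Direct runoff: 0.0, 49.2, 87.7, 149.4, 260.1, 392.8, 295.3, 222.0, 166.9, 125.4, 94.3, 70.9, 0.0 cfs; ΣQ_DR = 1914 cfs, peak = 392.8 cfs.
Runoff depth d = ΣQ_DR·Δt / A = 1914 × 7200 / (1.98 mi²) = 2.996 in.
The 1-inch UH is the DRH scaled by (1 in)/d, so U_p = 392.8 × 1/2.996 = 131 cfs.

U_p ≈ 131 cfs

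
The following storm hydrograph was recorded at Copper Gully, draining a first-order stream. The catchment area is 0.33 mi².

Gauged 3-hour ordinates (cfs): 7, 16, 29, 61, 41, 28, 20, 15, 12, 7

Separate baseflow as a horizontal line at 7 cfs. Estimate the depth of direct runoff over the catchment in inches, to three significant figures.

Direct runoff: 0.0, 9.0, 22.0, 54.0, 34.0, 21.0, 13.0, 8.0, 5.0, 0.0 cfs; ΣQ_DR = 166.0 cfs.
V = ΣQ_DR · Δt = 166.0 × 10800 s = 1.793 × 10^6 ft³.
Over A = 0.33 mi², depth = V / A = 2.34 in.

d ≈ 2.34 in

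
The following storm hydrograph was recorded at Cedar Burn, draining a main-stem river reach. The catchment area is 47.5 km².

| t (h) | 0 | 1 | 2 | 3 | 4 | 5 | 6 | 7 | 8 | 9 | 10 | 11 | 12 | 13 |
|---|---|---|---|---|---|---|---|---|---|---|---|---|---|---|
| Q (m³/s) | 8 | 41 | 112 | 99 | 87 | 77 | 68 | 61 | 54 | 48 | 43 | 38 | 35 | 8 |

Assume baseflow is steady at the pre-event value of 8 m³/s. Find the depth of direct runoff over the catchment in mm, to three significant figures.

d ≈ 50.6 mm

Direct runoff: 0.0, 33.0, 104.0, 91.0, 79.0, 69.0, 60.0, 53.0, 46.0, 40.0, 35.0, 30.0, 27.0, 0.0 m³/s; ΣQ_DR = 667.0 m³/s.
V = ΣQ_DR · Δt = 667.0 × 3600 s = 2.401 × 10^6 m³.
Over A = 47.5 km², depth = V / A = 50.6 mm.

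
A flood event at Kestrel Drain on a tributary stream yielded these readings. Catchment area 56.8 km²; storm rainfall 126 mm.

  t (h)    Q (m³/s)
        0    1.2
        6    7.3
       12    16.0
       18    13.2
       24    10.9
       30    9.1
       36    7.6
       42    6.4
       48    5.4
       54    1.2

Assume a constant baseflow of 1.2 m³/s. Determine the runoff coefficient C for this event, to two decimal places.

C ≈ 0.20

ΣQ_DR = 66.30 m³/s; V = ΣQ_DR·Δt = 1.432 × 10^6 m³.
Runoff depth d = V / A = 25.21 mm.
C = d / P = 25.21 / 126 = 0.20.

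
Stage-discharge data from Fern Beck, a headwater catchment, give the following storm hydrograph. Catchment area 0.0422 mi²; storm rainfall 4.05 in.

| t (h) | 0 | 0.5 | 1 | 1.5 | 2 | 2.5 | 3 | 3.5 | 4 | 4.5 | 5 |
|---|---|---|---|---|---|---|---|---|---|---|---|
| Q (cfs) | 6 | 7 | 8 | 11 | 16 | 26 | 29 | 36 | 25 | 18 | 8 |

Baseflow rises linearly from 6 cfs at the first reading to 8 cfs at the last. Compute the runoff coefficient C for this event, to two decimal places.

ΣQ_DR = 113.0 cfs; V = ΣQ_DR·Δt = 2.034 × 10^5 ft³.
Runoff depth d = V / A = 2.075 in.
C = d / P = 2.075 / 4.05 = 0.51.

C ≈ 0.51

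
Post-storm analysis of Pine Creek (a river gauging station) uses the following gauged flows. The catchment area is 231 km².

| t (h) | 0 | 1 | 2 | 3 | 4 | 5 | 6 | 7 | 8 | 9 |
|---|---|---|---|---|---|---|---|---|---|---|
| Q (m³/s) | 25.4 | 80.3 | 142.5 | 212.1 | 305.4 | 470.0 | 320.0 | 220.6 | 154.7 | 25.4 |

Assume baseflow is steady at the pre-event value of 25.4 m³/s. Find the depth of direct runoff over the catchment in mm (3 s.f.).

Direct runoff: 0.0, 54.9, 117.1, 186.7, 280.0, 444.6, 294.6, 195.2, 129.3, 0.0 m³/s; ΣQ_DR = 1702 m³/s.
V = ΣQ_DR · Δt = 1702 × 3600 s = 6.129 × 10^6 m³.
Over A = 231 km², depth = V / A = 26.5 mm.

d ≈ 26.5 mm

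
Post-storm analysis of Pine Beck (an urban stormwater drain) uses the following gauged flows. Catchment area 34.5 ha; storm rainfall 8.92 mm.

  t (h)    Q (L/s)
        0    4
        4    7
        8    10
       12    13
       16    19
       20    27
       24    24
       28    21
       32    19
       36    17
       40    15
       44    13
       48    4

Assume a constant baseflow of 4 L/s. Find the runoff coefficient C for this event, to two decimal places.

ΣQ_DR = 141.0 L/s; V = ΣQ_DR·Δt = 2.030 × 10^6 L.
Runoff depth d = V / A = 5.885 mm.
C = d / P = 5.885 / 8.92 = 0.66.

C ≈ 0.66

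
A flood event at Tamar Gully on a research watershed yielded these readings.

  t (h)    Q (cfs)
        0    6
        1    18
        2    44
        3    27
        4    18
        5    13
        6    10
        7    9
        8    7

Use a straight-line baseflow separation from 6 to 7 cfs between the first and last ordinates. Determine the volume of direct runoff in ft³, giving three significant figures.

V ≈ 3.37 × 10^5 ft³

Direct-runoff ordinates (Q − Q_b): 0.00, 11.88, 37.75, 20.62, 11.50, 6.38, 3.25, 2.12, 0.00 cfs.
ΣQ_DR = 93.50 cfs.
With Δt = 1 h = 3600 s, V = ΣQ_DR · Δt = 93.50 × 3600 = 3.37 × 10^5 ft³.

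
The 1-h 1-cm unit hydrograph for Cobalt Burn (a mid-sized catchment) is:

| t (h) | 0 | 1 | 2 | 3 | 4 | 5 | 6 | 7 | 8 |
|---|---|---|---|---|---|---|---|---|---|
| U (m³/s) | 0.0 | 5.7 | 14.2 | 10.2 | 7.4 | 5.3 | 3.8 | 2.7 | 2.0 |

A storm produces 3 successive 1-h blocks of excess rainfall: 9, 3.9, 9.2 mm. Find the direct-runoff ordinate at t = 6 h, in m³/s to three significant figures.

Q ≈ 12.3 m³/s

By discrete convolution, Q_j = Σ (P_i / 10 mm) · U_{j−i}.
At t = 6 h (j=6): Q = (9/10)·3.8 + (3.9/10)·5.3 + (9.2/10)·7.4 = 12.3 m³/s.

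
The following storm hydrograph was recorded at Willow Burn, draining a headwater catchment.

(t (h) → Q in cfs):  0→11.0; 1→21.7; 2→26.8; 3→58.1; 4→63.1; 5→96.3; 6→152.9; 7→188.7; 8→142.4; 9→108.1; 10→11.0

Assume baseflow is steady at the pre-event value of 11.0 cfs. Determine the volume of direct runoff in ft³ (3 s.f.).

Direct-runoff ordinates (Q − Q_b): 0.0, 10.7, 15.8, 47.1, 52.1, 85.3, 141.9, 177.7, 131.4, 97.1, 0.0 cfs.
ΣQ_DR = 759.1 cfs.
With Δt = 1 h = 3600 s, V = ΣQ_DR · Δt = 759.1 × 3600 = 2.73 × 10^6 ft³.

V ≈ 2.73 × 10^6 ft³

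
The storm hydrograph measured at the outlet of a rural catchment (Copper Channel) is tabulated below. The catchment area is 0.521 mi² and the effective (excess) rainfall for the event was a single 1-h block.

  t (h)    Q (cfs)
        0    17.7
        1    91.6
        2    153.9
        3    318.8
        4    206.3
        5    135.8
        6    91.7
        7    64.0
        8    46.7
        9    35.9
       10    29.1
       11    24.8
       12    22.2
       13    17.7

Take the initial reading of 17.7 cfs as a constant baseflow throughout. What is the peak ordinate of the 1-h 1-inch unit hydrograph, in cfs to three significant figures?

U_p ≈ 100 cfs

Direct runoff: 0.0, 73.9, 136.2, 301.1, 188.6, 118.1, 74.0, 46.3, 29.0, 18.2, 11.4, 7.1, 4.5, 0.0 cfs; ΣQ_DR = 1008 cfs, peak = 301.1 cfs.
Runoff depth d = ΣQ_DR·Δt / A = 1008 × 3600 / (0.521 mi²) = 2.999 in.
The 1-inch UH is the DRH scaled by (1 in)/d, so U_p = 301.1 × 1/2.999 = 100 cfs.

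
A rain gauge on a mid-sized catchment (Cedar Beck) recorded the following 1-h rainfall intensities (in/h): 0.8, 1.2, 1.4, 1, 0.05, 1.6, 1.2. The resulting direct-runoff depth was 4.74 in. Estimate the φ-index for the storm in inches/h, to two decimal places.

φ ≈ 0.41 in/h

Only the 6 blocks with intensity above φ contribute runoff: 0.8, 1.2, 1.4, 1, 1.6, 1.2 in/h.
Σ(I−φ)·Δt = d  ⇒  (0.8+1.2+1.4+1+1.6+1.2 − 6φ)·1 = 4.74
φ = (7.200 − 4.74/1) / 6 = 0.41 in/h.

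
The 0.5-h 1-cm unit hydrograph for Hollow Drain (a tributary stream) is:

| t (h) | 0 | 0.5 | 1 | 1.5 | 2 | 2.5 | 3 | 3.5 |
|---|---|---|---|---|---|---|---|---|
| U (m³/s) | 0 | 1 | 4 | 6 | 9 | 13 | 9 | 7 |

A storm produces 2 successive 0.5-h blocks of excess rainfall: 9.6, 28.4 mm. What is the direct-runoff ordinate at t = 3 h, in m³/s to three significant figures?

Q ≈ 45.6 m³/s

By discrete convolution, Q_j = Σ (P_i / 10 mm) · U_{j−i}.
At t = 3 h (j=6): Q = (9.6/10)·9 + (28.4/10)·13 = 45.6 m³/s.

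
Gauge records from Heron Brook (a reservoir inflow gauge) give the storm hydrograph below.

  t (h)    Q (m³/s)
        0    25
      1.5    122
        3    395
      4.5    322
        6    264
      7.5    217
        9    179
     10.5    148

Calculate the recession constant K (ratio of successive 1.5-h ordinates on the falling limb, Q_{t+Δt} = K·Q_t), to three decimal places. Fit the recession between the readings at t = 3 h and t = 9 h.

K ≈ 0.820

Using the recession-limb readings at t = 3 h and t = 9 h: Q falls from 395 to 179 m³/s over 4 intervals.
K = (Q₂/Q₁)^(1/4) = (179/395)^(1/4) = 0.820.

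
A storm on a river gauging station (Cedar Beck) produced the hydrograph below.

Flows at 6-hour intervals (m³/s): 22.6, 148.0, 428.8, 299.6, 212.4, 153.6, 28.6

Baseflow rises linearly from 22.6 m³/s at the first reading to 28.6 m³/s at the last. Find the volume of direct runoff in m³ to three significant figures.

V ≈ 2.41 × 10^7 m³

Direct-runoff ordinates (Q − Q_b): 0.00, 124.40, 404.20, 274.00, 185.80, 126.00, 0.00 m³/s.
ΣQ_DR = 1114 m³/s.
With Δt = 6 h = 21600 s, V = ΣQ_DR · Δt = 1114 × 21600 = 2.41 × 10^7 m³.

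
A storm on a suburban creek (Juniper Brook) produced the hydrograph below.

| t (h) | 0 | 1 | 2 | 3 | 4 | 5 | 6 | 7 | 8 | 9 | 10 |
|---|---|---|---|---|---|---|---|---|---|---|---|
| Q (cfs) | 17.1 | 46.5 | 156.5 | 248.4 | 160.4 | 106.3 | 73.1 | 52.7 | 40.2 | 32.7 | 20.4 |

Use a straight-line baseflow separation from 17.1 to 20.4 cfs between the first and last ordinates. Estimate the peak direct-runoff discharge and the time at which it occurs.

Subtracting baseflow gives direct-runoff ordinates: 0.00, 29.07, 138.74, 230.31, 141.98, 87.55, 54.02, 33.29, 20.46, 12.63, 0.00 cfs.
The maximum is 230.31 cfs, occurring at the reading for t = 3 h.

Q_p = 230.31 cfs at t = 3 h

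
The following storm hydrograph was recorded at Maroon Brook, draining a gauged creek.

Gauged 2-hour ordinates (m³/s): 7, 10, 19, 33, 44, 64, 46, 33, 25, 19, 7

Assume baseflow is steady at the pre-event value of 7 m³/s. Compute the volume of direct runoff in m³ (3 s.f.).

Direct-runoff ordinates (Q − Q_b): 0.0, 3.0, 12.0, 26.0, 37.0, 57.0, 39.0, 26.0, 18.0, 12.0, 0.0 m³/s.
ΣQ_DR = 230.0 m³/s.
With Δt = 2 h = 7200 s, V = ΣQ_DR · Δt = 230.0 × 7200 = 1.66 × 10^6 m³.

V ≈ 1.66 × 10^6 m³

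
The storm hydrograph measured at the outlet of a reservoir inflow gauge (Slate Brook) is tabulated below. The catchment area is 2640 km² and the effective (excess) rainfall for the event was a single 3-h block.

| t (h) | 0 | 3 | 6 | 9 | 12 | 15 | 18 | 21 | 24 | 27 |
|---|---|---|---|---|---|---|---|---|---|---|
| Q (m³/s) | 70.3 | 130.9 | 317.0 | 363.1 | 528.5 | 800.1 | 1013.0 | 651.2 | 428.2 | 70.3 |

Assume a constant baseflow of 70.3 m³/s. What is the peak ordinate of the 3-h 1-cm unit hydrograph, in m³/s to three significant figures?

U_p ≈ 628 m³/s

Direct runoff: 0.0, 60.6, 246.7, 292.8, 458.2, 729.8, 942.7, 580.9, 357.9, 0.0 m³/s; ΣQ_DR = 3670 m³/s, peak = 942.7 m³/s.
Runoff depth d = ΣQ_DR·Δt / A = 3670 × 10800 / (2640 km²) = 15.01 mm.
The 1-cm UH is the DRH scaled by (10 mm)/d, so U_p = 942.7 × 10/15.01 = 628 m³/s.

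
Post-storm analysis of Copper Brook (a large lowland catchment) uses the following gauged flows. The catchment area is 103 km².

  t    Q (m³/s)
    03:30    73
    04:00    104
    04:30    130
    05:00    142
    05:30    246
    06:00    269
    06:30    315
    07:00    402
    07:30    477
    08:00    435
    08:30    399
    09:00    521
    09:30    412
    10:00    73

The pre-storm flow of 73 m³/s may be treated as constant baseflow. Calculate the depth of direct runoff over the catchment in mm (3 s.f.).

d ≈ 52.0 mm

Direct runoff: 0.0, 31.0, 57.0, 69.0, 173.0, 196.0, 242.0, 329.0, 404.0, 362.0, 326.0, 448.0, 339.0, 0.0 m³/s; ΣQ_DR = 2976 m³/s.
V = ΣQ_DR · Δt = 2976 × 1800 s = 5.357 × 10^6 m³.
Over A = 103 km², depth = V / A = 52.0 mm.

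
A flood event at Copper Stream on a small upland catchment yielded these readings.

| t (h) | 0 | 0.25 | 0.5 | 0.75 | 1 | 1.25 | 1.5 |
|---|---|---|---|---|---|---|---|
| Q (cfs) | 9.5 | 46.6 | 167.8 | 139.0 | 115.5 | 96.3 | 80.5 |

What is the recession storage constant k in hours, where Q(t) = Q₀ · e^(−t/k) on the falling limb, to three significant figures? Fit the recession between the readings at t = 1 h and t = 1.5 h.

On the falling limb, Q drops from 115.5 to 80.5 cfs between t = 1 h and t = 1.5 h (Δt = 0.5 h).
k = −Δt / ln(Q₂/Q₁) = −0.5 / ln(80.5/115.5) = 1.38 h.

k ≈ 1.38 h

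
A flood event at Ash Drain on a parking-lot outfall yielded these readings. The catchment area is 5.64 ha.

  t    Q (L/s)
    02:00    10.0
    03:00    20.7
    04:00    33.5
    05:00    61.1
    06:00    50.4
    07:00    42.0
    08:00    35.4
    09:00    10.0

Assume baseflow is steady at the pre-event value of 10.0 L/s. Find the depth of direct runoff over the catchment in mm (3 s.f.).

Direct runoff: 0.0, 10.7, 23.5, 51.1, 40.4, 32.0, 25.4, 0.0 L/s; ΣQ_DR = 183.1 L/s.
V = ΣQ_DR · Δt = 183.1 × 3600 s = 6.592 × 10^5 L.
Over A = 5.64 ha, depth = V / A = 11.7 mm.

d ≈ 11.7 mm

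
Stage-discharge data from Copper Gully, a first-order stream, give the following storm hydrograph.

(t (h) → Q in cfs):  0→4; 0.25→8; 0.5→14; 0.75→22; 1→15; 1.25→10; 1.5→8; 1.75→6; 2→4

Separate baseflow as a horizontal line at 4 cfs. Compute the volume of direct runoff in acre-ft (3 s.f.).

Direct-runoff ordinates (Q − Q_b): 0.0, 4.0, 10.0, 18.0, 11.0, 6.0, 4.0, 2.0, 0.0 cfs.
ΣQ_DR = 55.00 cfs.
With Δt = 0.25 h = 900 s, V = ΣQ_DR · Δt = 55.00 × 900 = 49500 ft³ = 1.14 acre-ft.

V ≈ 1.14 acre-ft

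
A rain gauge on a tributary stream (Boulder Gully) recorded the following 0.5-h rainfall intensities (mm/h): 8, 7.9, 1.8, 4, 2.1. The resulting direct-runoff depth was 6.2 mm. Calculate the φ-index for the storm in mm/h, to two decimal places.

φ ≈ 2.50 mm/h

Only the 3 blocks with intensity above φ contribute runoff: 8, 7.9, 4 mm/h.
Σ(I−φ)·Δt = d  ⇒  (8+7.9+4 − 3φ)·0.5 = 6.2
φ = (19.90 − 6.2/0.5) / 3 = 2.50 mm/h.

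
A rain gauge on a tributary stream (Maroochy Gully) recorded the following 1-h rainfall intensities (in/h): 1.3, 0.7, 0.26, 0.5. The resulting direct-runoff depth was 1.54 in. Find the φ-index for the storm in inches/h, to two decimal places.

φ ≈ 0.32 in/h

Only the 3 blocks with intensity above φ contribute runoff: 1.3, 0.7, 0.5 in/h.
Σ(I−φ)·Δt = d  ⇒  (1.3+0.7+0.5 − 3φ)·1 = 1.54
φ = (2.500 − 1.54/1) / 3 = 0.32 in/h.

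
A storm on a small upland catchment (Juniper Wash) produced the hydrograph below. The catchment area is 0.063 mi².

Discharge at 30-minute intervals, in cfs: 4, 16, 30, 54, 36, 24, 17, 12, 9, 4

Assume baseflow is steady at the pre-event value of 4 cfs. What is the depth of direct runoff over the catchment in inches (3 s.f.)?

d ≈ 2.04 in

Direct runoff: 0.0, 12.0, 26.0, 50.0, 32.0, 20.0, 13.0, 8.0, 5.0, 0.0 cfs; ΣQ_DR = 166.0 cfs.
V = ΣQ_DR · Δt = 166.0 × 1800 s = 2.988 × 10^5 ft³.
Over A = 0.063 mi², depth = V / A = 2.04 in.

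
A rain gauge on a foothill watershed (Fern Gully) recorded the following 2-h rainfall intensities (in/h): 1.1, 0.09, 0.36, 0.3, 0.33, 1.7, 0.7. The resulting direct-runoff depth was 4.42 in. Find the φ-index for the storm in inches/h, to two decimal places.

Only the 3 blocks with intensity above φ contribute runoff: 1.1, 1.7, 0.7 in/h.
Σ(I−φ)·Δt = d  ⇒  (1.1+1.7+0.7 − 3φ)·2 = 4.42
φ = (3.500 − 4.42/2) / 3 = 0.43 in/h.

φ ≈ 0.43 in/h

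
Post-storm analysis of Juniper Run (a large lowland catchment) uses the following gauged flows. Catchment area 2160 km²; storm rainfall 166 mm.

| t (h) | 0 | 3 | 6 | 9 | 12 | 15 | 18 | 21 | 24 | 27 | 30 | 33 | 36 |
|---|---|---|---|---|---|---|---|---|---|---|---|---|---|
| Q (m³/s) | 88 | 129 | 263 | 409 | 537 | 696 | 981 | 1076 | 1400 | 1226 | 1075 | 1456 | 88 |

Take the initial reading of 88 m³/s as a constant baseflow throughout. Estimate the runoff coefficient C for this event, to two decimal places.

C ≈ 0.25

ΣQ_DR = 8280 m³/s; V = ΣQ_DR·Δt = 8.942 × 10^7 m³.
Runoff depth d = V / A = 41.40 mm.
C = d / P = 41.40 / 166 = 0.25.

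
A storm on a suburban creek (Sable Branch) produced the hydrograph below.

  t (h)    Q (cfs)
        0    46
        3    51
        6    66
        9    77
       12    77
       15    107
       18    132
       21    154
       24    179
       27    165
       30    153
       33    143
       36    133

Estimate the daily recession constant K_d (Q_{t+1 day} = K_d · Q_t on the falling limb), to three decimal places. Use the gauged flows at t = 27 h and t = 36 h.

K_d ≈ 0.563

Between t = 27 h and t = 36 h the flow falls from 165 to 133 cfs over 3×3 h = 9 h.
Per-interval ratio K = (133/165)^(1/3) = 0.9307; K_d = K^(24/3) = 0.563.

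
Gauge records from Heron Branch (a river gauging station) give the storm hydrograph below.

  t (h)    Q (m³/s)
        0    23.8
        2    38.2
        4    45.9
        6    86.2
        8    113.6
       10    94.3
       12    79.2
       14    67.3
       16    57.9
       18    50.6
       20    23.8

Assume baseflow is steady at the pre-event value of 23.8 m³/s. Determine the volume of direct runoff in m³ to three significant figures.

V ≈ 3.02 × 10^6 m³

Direct-runoff ordinates (Q − Q_b): 0.0, 14.4, 22.1, 62.4, 89.8, 70.5, 55.4, 43.5, 34.1, 26.8, 0.0 m³/s.
ΣQ_DR = 419.0 m³/s.
With Δt = 2 h = 7200 s, V = ΣQ_DR · Δt = 419.0 × 7200 = 3.02 × 10^6 m³.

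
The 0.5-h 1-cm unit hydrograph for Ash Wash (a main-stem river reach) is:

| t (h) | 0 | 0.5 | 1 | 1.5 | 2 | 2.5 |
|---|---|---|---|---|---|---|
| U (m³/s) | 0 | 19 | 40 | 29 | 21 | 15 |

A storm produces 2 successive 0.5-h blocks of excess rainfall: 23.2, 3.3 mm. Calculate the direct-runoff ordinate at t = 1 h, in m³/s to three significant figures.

By discrete convolution, Q_j = Σ (P_i / 10 mm) · U_{j−i}.
At t = 1 h (j=2): Q = (23.2/10)·40 + (3.3/10)·19 = 99.1 m³/s.

Q ≈ 99.1 m³/s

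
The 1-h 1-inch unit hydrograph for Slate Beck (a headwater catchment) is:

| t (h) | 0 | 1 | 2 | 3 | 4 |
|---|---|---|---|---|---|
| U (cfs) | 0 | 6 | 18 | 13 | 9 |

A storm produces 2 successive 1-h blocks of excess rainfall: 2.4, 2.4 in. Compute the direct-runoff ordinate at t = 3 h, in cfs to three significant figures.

By discrete convolution, Q_j = Σ (P_i / 1 in) · U_{j−i}.
At t = 3 h (j=3): Q = (2.4/1)·13 + (2.4/1)·18 = 74.4 cfs.

Q ≈ 74.4 cfs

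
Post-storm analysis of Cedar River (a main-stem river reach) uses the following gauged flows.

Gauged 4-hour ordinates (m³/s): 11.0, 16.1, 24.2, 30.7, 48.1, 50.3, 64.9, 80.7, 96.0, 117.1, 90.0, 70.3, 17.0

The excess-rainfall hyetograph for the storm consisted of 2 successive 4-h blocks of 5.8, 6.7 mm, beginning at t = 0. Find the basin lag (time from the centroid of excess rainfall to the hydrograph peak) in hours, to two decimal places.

t_L ≈ 31.86 h

Centroid of excess rainfall: t_c = Σ P_i·t̄_i / ΣP_i = 4.1440 h (block centres at 2, 6 h).
Hydrograph peak occurs at t = 36 h, so basin lag t_L = 36 − 4.1440 = 31.86 h.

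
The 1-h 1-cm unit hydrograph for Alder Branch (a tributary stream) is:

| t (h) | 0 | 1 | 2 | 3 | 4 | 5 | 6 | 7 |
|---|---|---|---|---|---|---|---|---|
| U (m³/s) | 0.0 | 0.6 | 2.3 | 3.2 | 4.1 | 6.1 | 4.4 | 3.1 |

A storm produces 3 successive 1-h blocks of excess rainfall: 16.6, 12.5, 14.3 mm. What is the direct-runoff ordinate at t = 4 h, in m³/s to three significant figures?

By discrete convolution, Q_j = Σ (P_i / 10 mm) · U_{j−i}.
At t = 4 h (j=4): Q = (16.6/10)·4.1 + (12.5/10)·3.2 + (14.3/10)·2.3 = 14.1 m³/s.

Q ≈ 14.1 m³/s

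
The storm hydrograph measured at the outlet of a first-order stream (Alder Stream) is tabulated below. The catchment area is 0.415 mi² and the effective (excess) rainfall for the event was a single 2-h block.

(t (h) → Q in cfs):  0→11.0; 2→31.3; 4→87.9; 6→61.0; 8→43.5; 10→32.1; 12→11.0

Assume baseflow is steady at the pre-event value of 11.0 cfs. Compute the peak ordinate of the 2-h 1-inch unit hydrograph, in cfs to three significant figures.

U_p ≈ 51.3 cfs

Direct runoff: 0.0, 20.3, 76.9, 50.0, 32.5, 21.1, 0.0 cfs; ΣQ_DR = 200.8 cfs, peak = 76.9 cfs.
Runoff depth d = ΣQ_DR·Δt / A = 200.8 × 7200 / (0.415 mi²) = 1.500 in.
The 1-inch UH is the DRH scaled by (1 in)/d, so U_p = 76.9 × 1/1.500 = 51.3 cfs.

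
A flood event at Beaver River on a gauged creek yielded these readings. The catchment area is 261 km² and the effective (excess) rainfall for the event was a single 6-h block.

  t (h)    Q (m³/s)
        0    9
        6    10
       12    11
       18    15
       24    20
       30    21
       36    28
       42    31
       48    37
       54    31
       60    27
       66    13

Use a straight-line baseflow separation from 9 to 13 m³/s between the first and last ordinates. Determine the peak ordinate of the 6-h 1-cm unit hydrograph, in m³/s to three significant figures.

U_p ≈ 25.1 m³/s

Direct runoff: 0.00, 0.64, 1.27, 4.91, 9.55, 10.18, 16.82, 19.45, 25.09, 18.73, 14.36, 0.00 m³/s; ΣQ_DR = 121.0 m³/s, peak = 25.09 m³/s.
Runoff depth d = ΣQ_DR·Δt / A = 121.0 × 21600 / (261 km²) = 10.01 mm.
The 1-cm UH is the DRH scaled by (10 mm)/d, so U_p = 25.09 × 10/10.01 = 25.1 m³/s.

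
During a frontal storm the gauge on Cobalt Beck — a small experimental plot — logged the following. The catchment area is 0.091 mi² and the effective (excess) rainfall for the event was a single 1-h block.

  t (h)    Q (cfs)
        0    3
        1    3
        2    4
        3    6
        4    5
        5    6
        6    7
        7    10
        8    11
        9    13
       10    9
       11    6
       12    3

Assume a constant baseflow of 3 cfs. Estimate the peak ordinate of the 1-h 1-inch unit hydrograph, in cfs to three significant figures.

U_p ≈ 12.5 cfs

Direct runoff: 0.0, 0.0, 1.0, 3.0, 2.0, 3.0, 4.0, 7.0, 8.0, 10.0, 6.0, 3.0, 0.0 cfs; ΣQ_DR = 47.00 cfs, peak = 10.0 cfs.
Runoff depth d = ΣQ_DR·Δt / A = 47.00 × 3600 / (0.091 mi²) = 0.8003 in.
The 1-inch UH is the DRH scaled by (1 in)/d, so U_p = 10.0 × 1/0.8003 = 12.5 cfs.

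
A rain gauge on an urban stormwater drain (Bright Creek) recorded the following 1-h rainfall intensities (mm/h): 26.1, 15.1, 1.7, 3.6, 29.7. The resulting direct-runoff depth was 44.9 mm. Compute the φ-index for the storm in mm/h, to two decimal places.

φ ≈ 8.67 mm/h

Only the 3 blocks with intensity above φ contribute runoff: 26.1, 15.1, 29.7 mm/h.
Σ(I−φ)·Δt = d  ⇒  (26.1+15.1+29.7 − 3φ)·1 = 44.9
φ = (70.90 − 44.9/1) / 3 = 8.67 mm/h.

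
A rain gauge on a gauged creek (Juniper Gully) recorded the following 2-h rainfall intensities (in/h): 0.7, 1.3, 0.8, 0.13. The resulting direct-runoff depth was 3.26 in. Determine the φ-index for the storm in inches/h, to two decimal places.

φ ≈ 0.39 in/h

Only the 3 blocks with intensity above φ contribute runoff: 0.7, 1.3, 0.8 in/h.
Σ(I−φ)·Δt = d  ⇒  (0.7+1.3+0.8 − 3φ)·2 = 3.26
φ = (2.800 − 3.26/2) / 3 = 0.39 in/h.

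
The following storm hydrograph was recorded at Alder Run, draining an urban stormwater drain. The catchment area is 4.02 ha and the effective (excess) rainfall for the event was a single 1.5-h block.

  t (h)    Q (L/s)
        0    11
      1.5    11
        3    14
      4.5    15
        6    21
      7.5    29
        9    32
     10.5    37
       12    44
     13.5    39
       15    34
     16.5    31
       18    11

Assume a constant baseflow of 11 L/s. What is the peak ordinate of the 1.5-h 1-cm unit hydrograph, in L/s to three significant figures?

U_p ≈ 13.2 L/s

Direct runoff: 0.0, 0.0, 3.0, 4.0, 10.0, 18.0, 21.0, 26.0, 33.0, 28.0, 23.0, 20.0, 0.0 L/s; ΣQ_DR = 186.0 L/s, peak = 33.0 L/s.
Runoff depth d = ΣQ_DR·Δt / A = 186.0 × 5400 / (4.02 ha) = 24.99 mm.
The 1-cm UH is the DRH scaled by (10 mm)/d, so U_p = 33.0 × 10/24.99 = 13.2 L/s.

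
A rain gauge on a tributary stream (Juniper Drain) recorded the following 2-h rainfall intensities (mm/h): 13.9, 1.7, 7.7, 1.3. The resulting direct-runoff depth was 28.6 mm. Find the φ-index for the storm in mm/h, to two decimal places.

φ ≈ 3.65 mm/h

Only the 2 blocks with intensity above φ contribute runoff: 13.9, 7.7 mm/h.
Σ(I−φ)·Δt = d  ⇒  (13.9+7.7 − 2φ)·2 = 28.6
φ = (21.60 − 28.6/2) / 2 = 3.65 mm/h.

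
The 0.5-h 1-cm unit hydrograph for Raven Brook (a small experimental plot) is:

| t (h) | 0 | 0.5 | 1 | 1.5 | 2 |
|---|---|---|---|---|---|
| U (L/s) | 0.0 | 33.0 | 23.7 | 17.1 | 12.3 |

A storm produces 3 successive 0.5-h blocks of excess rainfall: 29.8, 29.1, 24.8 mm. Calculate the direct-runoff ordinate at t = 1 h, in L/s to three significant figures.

Q ≈ 167 L/s

By discrete convolution, Q_j = Σ (P_i / 10 mm) · U_{j−i}.
At t = 1 h (j=2): Q = (29.8/10)·23.7 + (29.1/10)·33.0 + (24.8/10)·0.0 = 167 L/s.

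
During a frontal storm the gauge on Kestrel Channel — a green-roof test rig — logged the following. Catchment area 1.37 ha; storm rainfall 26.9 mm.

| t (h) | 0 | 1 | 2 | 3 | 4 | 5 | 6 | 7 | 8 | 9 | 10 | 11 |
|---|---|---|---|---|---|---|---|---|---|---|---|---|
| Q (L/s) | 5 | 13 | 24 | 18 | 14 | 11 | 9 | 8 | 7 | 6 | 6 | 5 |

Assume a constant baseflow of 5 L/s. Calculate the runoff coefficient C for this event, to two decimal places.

C ≈ 0.64

ΣQ_DR = 66.00 L/s; V = ΣQ_DR·Δt = 2.376 × 10^5 L.
Runoff depth d = V / A = 17.34 mm.
C = d / P = 17.34 / 26.9 = 0.64.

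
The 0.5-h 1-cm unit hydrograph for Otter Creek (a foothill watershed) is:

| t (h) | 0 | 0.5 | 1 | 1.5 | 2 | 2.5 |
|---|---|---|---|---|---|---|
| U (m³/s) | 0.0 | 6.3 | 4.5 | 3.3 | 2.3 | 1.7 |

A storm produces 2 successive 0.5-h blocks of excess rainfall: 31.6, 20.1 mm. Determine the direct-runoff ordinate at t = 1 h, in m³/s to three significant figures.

Q ≈ 26.9 m³/s

By discrete convolution, Q_j = Σ (P_i / 10 mm) · U_{j−i}.
At t = 1 h (j=2): Q = (31.6/10)·4.5 + (20.1/10)·6.3 = 26.9 m³/s.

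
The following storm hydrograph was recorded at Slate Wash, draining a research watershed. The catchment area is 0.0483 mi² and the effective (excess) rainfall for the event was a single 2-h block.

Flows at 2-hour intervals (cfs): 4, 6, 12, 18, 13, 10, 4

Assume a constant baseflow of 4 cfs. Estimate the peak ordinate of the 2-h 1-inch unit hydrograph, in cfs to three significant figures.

U_p ≈ 5.59 cfs

Direct runoff: 0.0, 2.0, 8.0, 14.0, 9.0, 6.0, 0.0 cfs; ΣQ_DR = 39.00 cfs, peak = 14.0 cfs.
Runoff depth d = ΣQ_DR·Δt / A = 39.00 × 7200 / (0.0483 mi²) = 2.502 in.
The 1-inch UH is the DRH scaled by (1 in)/d, so U_p = 14.0 × 1/2.502 = 5.59 cfs.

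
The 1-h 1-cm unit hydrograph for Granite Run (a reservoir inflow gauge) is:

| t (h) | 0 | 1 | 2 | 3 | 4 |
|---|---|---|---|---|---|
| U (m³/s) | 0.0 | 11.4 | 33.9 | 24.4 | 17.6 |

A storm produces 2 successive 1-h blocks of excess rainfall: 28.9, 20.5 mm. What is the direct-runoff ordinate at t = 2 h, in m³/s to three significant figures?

By discrete convolution, Q_j = Σ (P_i / 10 mm) · U_{j−i}.
At t = 2 h (j=2): Q = (28.9/10)·33.9 + (20.5/10)·11.4 = 121 m³/s.

Q ≈ 121 m³/s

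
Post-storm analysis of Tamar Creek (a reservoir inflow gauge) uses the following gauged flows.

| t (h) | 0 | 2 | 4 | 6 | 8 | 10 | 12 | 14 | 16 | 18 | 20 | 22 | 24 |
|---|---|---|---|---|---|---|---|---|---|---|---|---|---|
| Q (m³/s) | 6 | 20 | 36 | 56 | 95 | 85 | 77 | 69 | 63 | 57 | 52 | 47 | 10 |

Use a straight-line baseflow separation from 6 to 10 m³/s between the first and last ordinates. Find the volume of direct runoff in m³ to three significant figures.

V ≈ 4.10 × 10^6 m³

Direct-runoff ordinates (Q − Q_b): 0.00, 13.67, 29.33, 49.00, 87.67, 77.33, 69.00, 60.67, 54.33, 48.00, 42.67, 37.33, 0.00 m³/s.
ΣQ_DR = 569.0 m³/s.
With Δt = 2 h = 7200 s, V = ΣQ_DR · Δt = 569.0 × 7200 = 4.10 × 10^6 m³.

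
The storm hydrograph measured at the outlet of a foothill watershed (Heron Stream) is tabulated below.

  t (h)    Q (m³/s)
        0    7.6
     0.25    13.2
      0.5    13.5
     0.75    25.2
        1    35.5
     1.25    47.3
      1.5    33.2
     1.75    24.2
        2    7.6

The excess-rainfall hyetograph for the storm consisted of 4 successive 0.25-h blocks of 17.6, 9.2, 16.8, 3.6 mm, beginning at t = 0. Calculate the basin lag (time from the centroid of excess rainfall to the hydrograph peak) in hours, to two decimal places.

t_L ≈ 0.84 h

Centroid of excess rainfall: t_c = Σ P_i·t̄_i / ΣP_i = 0.4089 h (block centres at 0.125, 0.375, 0.625, 0.875 h).
Hydrograph peak occurs at t = 1.25 h, so basin lag t_L = 1.25 − 0.4089 = 0.84 h.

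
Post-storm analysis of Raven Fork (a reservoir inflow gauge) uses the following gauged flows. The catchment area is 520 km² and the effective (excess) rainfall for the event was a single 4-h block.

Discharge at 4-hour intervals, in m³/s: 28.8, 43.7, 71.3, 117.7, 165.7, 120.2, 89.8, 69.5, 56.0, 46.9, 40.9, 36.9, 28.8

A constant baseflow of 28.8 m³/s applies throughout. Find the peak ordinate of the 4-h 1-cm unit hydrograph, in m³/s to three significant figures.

U_p ≈ 91.2 m³/s

Direct runoff: 0.0, 14.9, 42.5, 88.9, 136.9, 91.4, 61.0, 40.7, 27.2, 18.1, 12.1, 8.1, 0.0 m³/s; ΣQ_DR = 541.8 m³/s, peak = 136.9 m³/s.
Runoff depth d = ΣQ_DR·Δt / A = 541.8 × 14400 / (520 km²) = 15.00 mm.
The 1-cm UH is the DRH scaled by (10 mm)/d, so U_p = 136.9 × 10/15.00 = 91.2 m³/s.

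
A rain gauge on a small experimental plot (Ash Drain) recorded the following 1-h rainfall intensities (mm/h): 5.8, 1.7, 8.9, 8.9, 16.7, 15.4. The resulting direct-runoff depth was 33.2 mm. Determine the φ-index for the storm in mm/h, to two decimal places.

Only the 5 blocks with intensity above φ contribute runoff: 5.8, 8.9, 8.9, 16.7, 15.4 mm/h.
Σ(I−φ)·Δt = d  ⇒  (5.8+8.9+8.9+16.7+15.4 − 5φ)·1 = 33.2
φ = (55.70 − 33.2/1) / 5 = 4.50 mm/h.

φ ≈ 4.50 mm/h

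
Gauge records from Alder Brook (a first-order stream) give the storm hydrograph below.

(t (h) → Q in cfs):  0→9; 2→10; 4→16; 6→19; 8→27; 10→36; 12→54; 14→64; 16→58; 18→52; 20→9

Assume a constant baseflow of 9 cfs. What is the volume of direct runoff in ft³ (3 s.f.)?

V ≈ 1.84 × 10^6 ft³

Direct-runoff ordinates (Q − Q_b): 0.0, 1.0, 7.0, 10.0, 18.0, 27.0, 45.0, 55.0, 49.0, 43.0, 0.0 cfs.
ΣQ_DR = 255.0 cfs.
With Δt = 2 h = 7200 s, V = ΣQ_DR · Δt = 255.0 × 7200 = 1.84 × 10^6 ft³.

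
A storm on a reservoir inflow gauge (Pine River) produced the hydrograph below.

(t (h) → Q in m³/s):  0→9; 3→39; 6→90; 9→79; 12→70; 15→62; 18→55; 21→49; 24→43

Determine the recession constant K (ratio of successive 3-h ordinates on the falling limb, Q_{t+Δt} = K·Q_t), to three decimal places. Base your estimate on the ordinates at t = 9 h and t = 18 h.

Using the recession-limb readings at t = 9 h and t = 18 h: Q falls from 79 to 55 m³/s over 3 intervals.
K = (Q₂/Q₁)^(1/3) = (55/79)^(1/3) = 0.886.

K ≈ 0.886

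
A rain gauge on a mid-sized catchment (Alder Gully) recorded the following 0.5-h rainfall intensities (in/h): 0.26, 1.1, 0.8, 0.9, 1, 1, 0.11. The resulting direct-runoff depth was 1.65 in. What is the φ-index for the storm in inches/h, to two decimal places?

φ ≈ 0.30 in/h

Only the 5 blocks with intensity above φ contribute runoff: 1.1, 0.8, 0.9, 1, 1 in/h.
Σ(I−φ)·Δt = d  ⇒  (1.1+0.8+0.9+1+1 − 5φ)·0.5 = 1.65
φ = (4.800 − 1.65/0.5) / 5 = 0.30 in/h.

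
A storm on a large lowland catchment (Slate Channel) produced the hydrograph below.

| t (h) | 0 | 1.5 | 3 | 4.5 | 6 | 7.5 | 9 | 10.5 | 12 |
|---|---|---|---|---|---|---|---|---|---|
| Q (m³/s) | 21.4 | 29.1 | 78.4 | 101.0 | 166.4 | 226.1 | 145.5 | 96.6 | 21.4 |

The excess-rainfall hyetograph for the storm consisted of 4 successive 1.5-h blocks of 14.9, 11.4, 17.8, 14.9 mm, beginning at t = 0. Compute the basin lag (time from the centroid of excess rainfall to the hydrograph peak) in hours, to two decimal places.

t_L ≈ 4.42 h

Centroid of excess rainfall: t_c = Σ P_i·t̄_i / ΣP_i = 3.0814 h (block centres at 0.75, 2.25, 3.75, 5.25 h).
Hydrograph peak occurs at t = 7.5 h, so basin lag t_L = 7.5 − 3.0814 = 4.42 h.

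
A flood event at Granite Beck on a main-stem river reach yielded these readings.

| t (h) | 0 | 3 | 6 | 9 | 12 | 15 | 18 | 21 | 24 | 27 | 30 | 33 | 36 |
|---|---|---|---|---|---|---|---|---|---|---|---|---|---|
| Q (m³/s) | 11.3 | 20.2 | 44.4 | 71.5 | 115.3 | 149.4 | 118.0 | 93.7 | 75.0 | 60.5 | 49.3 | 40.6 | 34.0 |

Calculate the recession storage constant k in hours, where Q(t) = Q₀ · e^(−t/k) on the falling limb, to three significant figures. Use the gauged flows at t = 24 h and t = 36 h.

k ≈ 15.2 h

On the falling limb, Q drops from 75.0 to 34.0 m³/s between t = 24 h and t = 36 h (Δt = 12 h).
k = −Δt / ln(Q₂/Q₁) = −12 / ln(34.0/75.0) = 15.2 h.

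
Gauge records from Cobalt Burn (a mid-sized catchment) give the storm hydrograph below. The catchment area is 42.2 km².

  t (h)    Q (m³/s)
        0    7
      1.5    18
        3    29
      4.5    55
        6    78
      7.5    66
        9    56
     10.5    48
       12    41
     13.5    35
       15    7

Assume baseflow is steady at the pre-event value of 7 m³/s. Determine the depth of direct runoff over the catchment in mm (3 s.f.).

Direct runoff: 0.0, 11.0, 22.0, 48.0, 71.0, 59.0, 49.0, 41.0, 34.0, 28.0, 0.0 m³/s; ΣQ_DR = 363.0 m³/s.
V = ΣQ_DR · Δt = 363.0 × 5400 s = 1.960 × 10^6 m³.
Over A = 42.2 km², depth = V / A = 46.5 mm.

d ≈ 46.5 mm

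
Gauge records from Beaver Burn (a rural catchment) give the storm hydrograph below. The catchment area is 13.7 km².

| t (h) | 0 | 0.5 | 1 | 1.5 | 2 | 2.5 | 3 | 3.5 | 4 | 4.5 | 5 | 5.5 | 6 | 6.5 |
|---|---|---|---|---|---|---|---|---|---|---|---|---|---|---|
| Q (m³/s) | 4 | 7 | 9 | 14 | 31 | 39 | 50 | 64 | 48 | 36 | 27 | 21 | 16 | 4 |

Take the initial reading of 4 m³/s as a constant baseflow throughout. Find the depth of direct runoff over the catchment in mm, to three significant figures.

Direct runoff: 0.0, 3.0, 5.0, 10.0, 27.0, 35.0, 46.0, 60.0, 44.0, 32.0, 23.0, 17.0, 12.0, 0.0 m³/s; ΣQ_DR = 314.0 m³/s.
V = ΣQ_DR · Δt = 314.0 × 1800 s = 5.652 × 10^5 m³.
Over A = 13.7 km², depth = V / A = 41.3 mm.

d ≈ 41.3 mm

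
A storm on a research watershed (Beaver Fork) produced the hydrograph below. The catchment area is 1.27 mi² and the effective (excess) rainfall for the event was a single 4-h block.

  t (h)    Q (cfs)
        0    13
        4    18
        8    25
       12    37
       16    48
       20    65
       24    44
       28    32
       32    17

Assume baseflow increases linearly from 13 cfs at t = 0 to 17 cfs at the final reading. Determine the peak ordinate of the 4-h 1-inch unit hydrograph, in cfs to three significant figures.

U_p ≈ 61.8 cfs

Direct runoff: 0.00, 4.50, 11.00, 22.50, 33.00, 49.50, 28.00, 15.50, 0.00 cfs; ΣQ_DR = 164.0 cfs, peak = 49.50 cfs.
Runoff depth d = ΣQ_DR·Δt / A = 164.0 × 14400 / (1.27 mi²) = 0.8004 in.
The 1-inch UH is the DRH scaled by (1 in)/d, so U_p = 49.50 × 1/0.8004 = 61.8 cfs.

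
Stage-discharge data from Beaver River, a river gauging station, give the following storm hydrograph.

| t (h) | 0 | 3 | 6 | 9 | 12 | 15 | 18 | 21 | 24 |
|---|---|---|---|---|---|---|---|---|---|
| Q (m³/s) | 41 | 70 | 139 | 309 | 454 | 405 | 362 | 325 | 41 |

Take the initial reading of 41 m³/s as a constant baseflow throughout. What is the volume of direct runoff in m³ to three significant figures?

V ≈ 1.92 × 10^7 m³

Direct-runoff ordinates (Q − Q_b): 0.0, 29.0, 98.0, 268.0, 413.0, 364.0, 321.0, 284.0, 0.0 m³/s.
ΣQ_DR = 1777 m³/s.
With Δt = 3 h = 10800 s, V = ΣQ_DR · Δt = 1777 × 10800 = 1.92 × 10^7 m³.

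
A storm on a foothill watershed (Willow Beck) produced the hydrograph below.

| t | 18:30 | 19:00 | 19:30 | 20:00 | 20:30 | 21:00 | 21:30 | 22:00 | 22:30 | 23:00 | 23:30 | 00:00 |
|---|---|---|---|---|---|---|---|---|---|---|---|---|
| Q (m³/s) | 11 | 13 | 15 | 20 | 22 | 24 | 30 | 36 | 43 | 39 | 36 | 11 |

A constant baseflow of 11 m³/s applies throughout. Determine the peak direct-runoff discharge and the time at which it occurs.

Q_p = 32.0 m³/s at t = 22:30

Subtracting baseflow gives direct-runoff ordinates: 0.0, 2.0, 4.0, 9.0, 11.0, 13.0, 19.0, 25.0, 32.0, 28.0, 25.0, 0.0 m³/s.
The maximum is 32.0 m³/s, occurring at the reading for t = 22:30.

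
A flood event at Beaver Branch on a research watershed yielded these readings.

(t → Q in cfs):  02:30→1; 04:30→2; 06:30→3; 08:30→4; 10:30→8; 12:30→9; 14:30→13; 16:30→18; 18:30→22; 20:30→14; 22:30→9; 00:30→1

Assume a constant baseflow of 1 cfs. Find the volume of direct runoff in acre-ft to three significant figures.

V ≈ 15.2 acre-ft

Direct-runoff ordinates (Q − Q_b): 0.0, 1.0, 2.0, 3.0, 7.0, 8.0, 12.0, 17.0, 21.0, 13.0, 8.0, 0.0 cfs.
ΣQ_DR = 92.00 cfs.
With Δt = 2 h = 7200 s, V = ΣQ_DR · Δt = 92.00 × 7200 = 6.62 × 10^5 ft³ = 15.2 acre-ft.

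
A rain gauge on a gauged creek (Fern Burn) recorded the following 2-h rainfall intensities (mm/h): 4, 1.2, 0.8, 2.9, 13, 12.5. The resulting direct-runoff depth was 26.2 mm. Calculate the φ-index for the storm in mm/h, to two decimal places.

Only the 2 blocks with intensity above φ contribute runoff: 13, 12.5 mm/h.
Σ(I−φ)·Δt = d  ⇒  (13+12.5 − 2φ)·2 = 26.2
φ = (25.50 − 26.2/2) / 2 = 6.20 mm/h.

φ ≈ 6.20 mm/h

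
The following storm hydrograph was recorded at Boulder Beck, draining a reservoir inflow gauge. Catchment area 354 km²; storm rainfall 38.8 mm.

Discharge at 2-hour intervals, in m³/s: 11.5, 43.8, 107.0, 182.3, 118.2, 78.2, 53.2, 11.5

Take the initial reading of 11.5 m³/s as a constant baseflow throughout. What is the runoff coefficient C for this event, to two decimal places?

ΣQ_DR = 513.7 m³/s; V = ΣQ_DR·Δt = 3.699 × 10^6 m³.
Runoff depth d = V / A = 10.45 mm.
C = d / P = 10.45 / 38.8 = 0.27.

C ≈ 0.27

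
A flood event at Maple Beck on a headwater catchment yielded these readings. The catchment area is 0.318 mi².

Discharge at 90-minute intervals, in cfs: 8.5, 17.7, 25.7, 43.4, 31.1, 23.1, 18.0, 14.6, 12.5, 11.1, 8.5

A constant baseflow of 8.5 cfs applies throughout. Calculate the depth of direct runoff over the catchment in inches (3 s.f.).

d ≈ 0.882 in

Direct runoff: 0.0, 9.2, 17.2, 34.9, 22.6, 14.6, 9.5, 6.1, 4.0, 2.6, 0.0 cfs; ΣQ_DR = 120.7 cfs.
V = ΣQ_DR · Δt = 120.7 × 5400 s = 6.518 × 10^5 ft³.
Over A = 0.318 mi², depth = V / A = 0.882 in.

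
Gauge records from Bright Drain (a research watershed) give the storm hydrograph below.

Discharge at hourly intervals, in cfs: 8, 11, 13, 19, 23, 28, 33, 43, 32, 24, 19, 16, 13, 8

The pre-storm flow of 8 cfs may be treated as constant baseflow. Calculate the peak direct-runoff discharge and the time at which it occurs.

Q_p = 35.0 cfs at t = 7 h

Subtracting baseflow gives direct-runoff ordinates: 0.0, 3.0, 5.0, 11.0, 15.0, 20.0, 25.0, 35.0, 24.0, 16.0, 11.0, 8.0, 5.0, 0.0 cfs.
The maximum is 35.0 cfs, occurring at the reading for t = 7 h.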